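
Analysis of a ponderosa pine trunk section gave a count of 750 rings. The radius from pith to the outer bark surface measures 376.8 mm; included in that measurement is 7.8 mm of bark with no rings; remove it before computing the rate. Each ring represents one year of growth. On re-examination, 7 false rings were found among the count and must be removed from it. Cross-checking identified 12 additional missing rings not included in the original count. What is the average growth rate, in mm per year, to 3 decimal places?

Adjusted count: 750 − 7 + 12 = 755 rings.
The growth record spans 376.8 − 7.8 = 369.0 mm.
Extension rate ≈ 369.0 / 755 = 0.489 mm per year.

0.489 mm per year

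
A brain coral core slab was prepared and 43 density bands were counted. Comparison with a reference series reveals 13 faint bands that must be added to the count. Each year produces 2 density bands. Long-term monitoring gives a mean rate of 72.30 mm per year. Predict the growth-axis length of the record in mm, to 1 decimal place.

Adjusted count: 43 + 13 = 56 density bands.
Dividing by 2 density bands per year: 56 / 2 = 28 years.
28 years at 72.30 mm/year gives 72.30 × 28 = 2024.4 mm.

2024.4 mm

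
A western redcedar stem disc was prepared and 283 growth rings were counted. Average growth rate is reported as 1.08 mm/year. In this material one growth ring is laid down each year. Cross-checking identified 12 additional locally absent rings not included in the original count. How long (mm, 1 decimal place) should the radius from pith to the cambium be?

After corrections the count is 283 + 12 = 295 growth rings.
Length ≈ 1.08 × 295 = 318.6 mm.

318.6 mm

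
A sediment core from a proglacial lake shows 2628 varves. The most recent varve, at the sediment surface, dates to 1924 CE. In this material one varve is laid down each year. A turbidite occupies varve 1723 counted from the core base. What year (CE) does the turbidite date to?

1019 CE

The turbidite sits at varve 1723 from the core base, so 2628 − 1723 = 905 varves formed after it.
The varve at the sediment surface is 1924 CE, so the turbidite dates to 1924 − 905 = 1019 CE.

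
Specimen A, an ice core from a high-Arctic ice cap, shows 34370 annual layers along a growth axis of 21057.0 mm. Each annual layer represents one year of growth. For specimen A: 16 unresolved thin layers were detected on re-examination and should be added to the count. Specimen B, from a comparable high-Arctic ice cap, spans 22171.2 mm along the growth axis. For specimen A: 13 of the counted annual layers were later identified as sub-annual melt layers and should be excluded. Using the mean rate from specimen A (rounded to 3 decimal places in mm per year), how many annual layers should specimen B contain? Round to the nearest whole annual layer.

36168 annual layers

Specimen A: after corrections the count is 34370 − 13 + 16 = 34373 annual layers.
A: Mean rate = 21057.0 mm / 34373 years ≈ 0.613 mm per year.
For B, 22171.2 / 0.613 = 36168.35 years ≈ 36168 annual layers.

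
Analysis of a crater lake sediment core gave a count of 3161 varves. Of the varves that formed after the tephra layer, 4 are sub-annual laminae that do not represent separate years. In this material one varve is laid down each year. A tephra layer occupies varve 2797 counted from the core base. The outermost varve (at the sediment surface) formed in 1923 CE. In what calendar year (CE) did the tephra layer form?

The tephra layer sits at varve 2797 from the core base, so 3161 − 2797 = 364 varves formed after it.
364 − 4 false = 360 true varves after the tephra layer.
Counting back 360 years from 1923 CE places the tephra layer in 1923 − 360 = 1563 CE.

1563 CE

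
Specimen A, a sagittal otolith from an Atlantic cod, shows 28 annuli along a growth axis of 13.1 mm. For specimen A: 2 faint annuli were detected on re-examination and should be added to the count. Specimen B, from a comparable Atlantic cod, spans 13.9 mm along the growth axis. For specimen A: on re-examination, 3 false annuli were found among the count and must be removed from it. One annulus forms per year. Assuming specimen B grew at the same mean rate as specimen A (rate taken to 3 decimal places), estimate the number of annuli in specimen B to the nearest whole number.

29 annuli

Specimen A: true annulus count = 28 − 3 + 2 = 27.
A: 13.1 mm over 27 years gives 13.1 / 27 ≈ 0.485 mm per year.
For B, 13.9 / 0.485 = 28.66 years ≈ 29 annuli.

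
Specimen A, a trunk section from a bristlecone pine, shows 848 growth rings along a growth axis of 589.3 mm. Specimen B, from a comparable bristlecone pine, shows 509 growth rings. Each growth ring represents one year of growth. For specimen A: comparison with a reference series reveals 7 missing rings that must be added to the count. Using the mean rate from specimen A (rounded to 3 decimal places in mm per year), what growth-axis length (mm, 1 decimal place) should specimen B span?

Specimen A: correcting the raw count gives 848 + 7 = 855 true growth rings.
A: Mean rate = 589.3 mm / 855 years ≈ 0.689 mm/year.
B's length ≈ 0.689 × 509 = 350.7 mm.

350.7 mm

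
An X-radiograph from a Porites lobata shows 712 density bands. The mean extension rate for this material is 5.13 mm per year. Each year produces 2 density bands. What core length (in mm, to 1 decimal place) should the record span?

With 2 density bands per year, 712 / 2 = 356 years.
Length ≈ 5.13 × 356 = 1826.3 mm.

1826.3 mm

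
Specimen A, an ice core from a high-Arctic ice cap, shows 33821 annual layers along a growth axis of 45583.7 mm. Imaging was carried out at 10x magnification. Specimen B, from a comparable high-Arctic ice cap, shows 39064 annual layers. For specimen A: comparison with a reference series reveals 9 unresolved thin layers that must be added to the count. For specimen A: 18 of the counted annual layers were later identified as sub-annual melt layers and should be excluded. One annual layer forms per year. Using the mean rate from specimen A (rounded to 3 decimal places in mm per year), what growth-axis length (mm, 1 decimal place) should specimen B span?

Specimen A: true annual layer count = 33821 − 18 + 9 = 33812.
A: Mean rate = 45583.7 mm / 33812 years ≈ 1.348 mm/yr.
For B, 1.348 mm/year × 39064 years = 52658.3 mm.

52658.3 mm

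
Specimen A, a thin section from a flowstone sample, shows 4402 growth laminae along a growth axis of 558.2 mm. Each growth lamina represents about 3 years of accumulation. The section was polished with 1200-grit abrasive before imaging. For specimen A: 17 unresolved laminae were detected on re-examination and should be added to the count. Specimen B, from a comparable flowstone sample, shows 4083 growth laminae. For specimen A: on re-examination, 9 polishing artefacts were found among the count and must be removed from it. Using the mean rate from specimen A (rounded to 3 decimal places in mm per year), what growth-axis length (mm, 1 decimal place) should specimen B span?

514.5 mm

Specimen A: correcting the raw count gives 4402 − 9 + 17 = 4410 true growth laminae.
Specimen A: multiplying by 3 years per growth lamina: 4410 × 3 = 13230 years.
A: Mean rate = 558.2 mm / 13230 years ≈ 0.042 mm per year.
Specimen B: multiplying by 3 years per growth lamina: 4083 × 3 = 12249 years. Length of B = 0.042 × 12249 = 514.5 mm.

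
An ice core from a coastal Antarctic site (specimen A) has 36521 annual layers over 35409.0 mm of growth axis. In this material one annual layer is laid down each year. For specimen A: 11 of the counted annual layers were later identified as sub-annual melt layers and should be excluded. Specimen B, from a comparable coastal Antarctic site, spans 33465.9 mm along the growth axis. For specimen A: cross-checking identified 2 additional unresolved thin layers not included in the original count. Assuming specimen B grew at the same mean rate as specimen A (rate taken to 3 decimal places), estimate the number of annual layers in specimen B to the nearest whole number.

34501 annual layers

Specimen A: correcting the raw count gives 36521 − 11 + 2 = 36512 true annual layers.
A: Mean rate = 35409.0 mm / 36512 years ≈ 0.970 mm per year.
For B, 33465.9 / 0.970 = 34500.93 years ≈ 34501 annual layers.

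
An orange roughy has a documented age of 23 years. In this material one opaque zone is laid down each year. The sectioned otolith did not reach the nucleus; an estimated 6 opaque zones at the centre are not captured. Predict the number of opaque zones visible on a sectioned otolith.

17 opaque zones

Expected opaque zones over 23 years: 23.
Subtracting the 6 opaque zones not captured gives 23 − 6 = 17 opaque zones in the record.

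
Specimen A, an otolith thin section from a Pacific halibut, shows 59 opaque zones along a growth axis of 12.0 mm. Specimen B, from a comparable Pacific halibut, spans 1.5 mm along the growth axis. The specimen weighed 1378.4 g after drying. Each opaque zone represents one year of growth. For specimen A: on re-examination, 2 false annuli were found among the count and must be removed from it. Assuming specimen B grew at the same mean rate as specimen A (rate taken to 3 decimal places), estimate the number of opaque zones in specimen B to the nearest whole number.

Specimen A: correcting the raw count gives 59 − 2 = 57 true opaque zones.
A: 12.0 mm over 57 years gives 12.0 / 57 ≈ 0.211 mm per year.
Specimen B: 1.5 mm / 0.211 mm per year = 7.11 years ≈ 7 opaque zones.

7 opaque zones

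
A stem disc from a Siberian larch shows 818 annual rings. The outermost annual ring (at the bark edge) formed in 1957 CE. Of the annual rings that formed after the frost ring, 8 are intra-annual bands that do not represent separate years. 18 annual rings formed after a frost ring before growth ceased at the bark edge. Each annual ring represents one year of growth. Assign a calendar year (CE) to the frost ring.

1947 CE

There are 18 annual rings younger than the frost ring.
18 − 8 false = 10 true annual rings after the frost ring.
1957 − 10 = 1947 CE.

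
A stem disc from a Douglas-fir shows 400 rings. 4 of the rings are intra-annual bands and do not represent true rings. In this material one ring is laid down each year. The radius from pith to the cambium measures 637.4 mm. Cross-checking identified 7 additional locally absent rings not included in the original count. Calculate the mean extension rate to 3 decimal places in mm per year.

Correcting the raw count gives 400 − 4 + 7 = 403 true rings.
637.4 mm over 403 years gives 637.4 / 403 ≈ 1.582 mm per year.

1.582 mm per year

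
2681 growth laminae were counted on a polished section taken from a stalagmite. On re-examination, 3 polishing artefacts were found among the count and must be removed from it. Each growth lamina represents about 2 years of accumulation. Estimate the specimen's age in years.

5356 yr

Correcting the raw count gives 2681 − 3 = 2678 true growth laminae.
Multiplying by 2 years per growth lamina: 2678 × 2 = 5356 years.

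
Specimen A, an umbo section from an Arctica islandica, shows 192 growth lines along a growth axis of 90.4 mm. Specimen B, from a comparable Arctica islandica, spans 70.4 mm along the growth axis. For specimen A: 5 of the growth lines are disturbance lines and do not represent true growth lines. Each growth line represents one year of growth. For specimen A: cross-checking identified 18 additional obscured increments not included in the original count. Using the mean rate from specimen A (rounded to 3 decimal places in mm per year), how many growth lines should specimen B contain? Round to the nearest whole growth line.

Specimen A: correcting the raw count gives 192 − 5 + 18 = 205 true growth lines.
A: Mean rate = 90.4 mm / 205 years ≈ 0.441 mm/year.
For B, 70.4 / 0.441 = 159.64 years ≈ 160 growth lines.

160 growth lines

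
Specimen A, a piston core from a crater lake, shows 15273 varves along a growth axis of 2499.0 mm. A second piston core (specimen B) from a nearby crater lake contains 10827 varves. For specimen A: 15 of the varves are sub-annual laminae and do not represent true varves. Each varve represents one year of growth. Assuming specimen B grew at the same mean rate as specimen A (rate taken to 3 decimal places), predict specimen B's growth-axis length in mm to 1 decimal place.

1775.6 mm

Specimen A: true varve count = 15273 − 15 = 15258.
A: Mean rate = 2499.0 mm / 15258 years ≈ 0.164 mm/year.
B's length ≈ 0.164 × 10827 = 1775.6 mm.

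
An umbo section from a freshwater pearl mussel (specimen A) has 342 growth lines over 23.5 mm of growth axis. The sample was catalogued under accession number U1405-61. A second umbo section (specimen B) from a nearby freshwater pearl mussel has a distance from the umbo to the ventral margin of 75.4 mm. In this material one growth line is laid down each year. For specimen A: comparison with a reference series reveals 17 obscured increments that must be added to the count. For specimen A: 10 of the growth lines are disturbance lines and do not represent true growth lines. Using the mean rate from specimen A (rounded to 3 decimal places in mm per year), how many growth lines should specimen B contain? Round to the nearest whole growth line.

1125 growth lines

Specimen A: after corrections the count is 342 − 10 + 17 = 349 growth lines.
A: Extension rate ≈ 23.5 / 349 = 0.067 mm/year.
B spans 75.4 / 0.067 = 1125.37 years ≈ 1125 growth lines.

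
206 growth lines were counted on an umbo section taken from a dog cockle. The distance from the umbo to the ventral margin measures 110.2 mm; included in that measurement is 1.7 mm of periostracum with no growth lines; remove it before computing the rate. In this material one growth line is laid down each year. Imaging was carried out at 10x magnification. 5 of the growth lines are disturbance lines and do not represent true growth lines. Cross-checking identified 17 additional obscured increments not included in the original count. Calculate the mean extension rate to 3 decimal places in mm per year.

After corrections the count is 206 − 5 + 17 = 218 growth lines.
The growth record spans 110.2 − 1.7 = 108.5 mm.
Mean rate = 108.5 mm / 218 years ≈ 0.498 mm per year.

0.498 mm per year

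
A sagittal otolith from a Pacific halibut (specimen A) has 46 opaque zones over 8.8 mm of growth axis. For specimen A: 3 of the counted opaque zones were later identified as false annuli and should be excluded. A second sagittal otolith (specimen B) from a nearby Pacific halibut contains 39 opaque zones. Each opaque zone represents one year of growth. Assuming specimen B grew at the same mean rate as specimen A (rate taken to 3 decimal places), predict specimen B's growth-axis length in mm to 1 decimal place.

8.0 mm

Specimen A: correcting the raw count gives 46 − 3 = 43 true opaque zones.
A: 8.8 mm over 43 years gives 8.8 / 43 ≈ 0.205 mm/yr.
B's length ≈ 0.205 × 39 = 8.0 mm.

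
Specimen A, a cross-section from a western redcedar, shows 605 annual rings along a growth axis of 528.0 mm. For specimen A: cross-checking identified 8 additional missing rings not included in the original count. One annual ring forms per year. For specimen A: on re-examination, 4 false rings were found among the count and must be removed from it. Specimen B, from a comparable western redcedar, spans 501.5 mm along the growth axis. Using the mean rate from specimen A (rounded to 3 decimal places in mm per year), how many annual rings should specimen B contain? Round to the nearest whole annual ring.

578 annual rings

Specimen A: adjusted count: 605 − 4 + 8 = 609 annual rings.
A: Extension rate ≈ 528.0 / 609 = 0.867 mm per year.
Specimen B: 501.5 mm / 0.867 mm per year = 578.43 years ≈ 578 annual rings.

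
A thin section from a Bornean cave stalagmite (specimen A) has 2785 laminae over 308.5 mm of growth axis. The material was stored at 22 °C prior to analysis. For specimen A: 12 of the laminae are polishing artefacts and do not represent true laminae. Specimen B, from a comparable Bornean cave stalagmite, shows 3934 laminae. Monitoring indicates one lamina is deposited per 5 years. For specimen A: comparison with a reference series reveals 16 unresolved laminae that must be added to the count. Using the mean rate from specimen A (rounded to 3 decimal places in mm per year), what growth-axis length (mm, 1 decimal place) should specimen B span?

432.7 mm

Specimen A: adjusted count: 2785 − 12 + 16 = 2789 laminae.
Specimen A: at 5 years per lamina, 2789 × 5 = 13945 years.
A: 308.5 mm over 13945 years gives 308.5 / 13945 ≈ 0.022 mm per year.
Specimen B: multiplying by 5 years per lamina: 3934 × 5 = 19670 years. Length of B = 0.022 × 19670 = 432.7 mm.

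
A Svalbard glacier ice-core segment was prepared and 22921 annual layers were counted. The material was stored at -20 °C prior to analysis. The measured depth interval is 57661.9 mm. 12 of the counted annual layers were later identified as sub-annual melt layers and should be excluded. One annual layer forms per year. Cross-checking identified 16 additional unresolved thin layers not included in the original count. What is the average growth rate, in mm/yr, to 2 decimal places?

Adjusted count: 22921 − 12 + 16 = 22925 annual layers.
Extension rate ≈ 57661.9 / 22925 = 2.52 mm/yr.

2.52 mm/yr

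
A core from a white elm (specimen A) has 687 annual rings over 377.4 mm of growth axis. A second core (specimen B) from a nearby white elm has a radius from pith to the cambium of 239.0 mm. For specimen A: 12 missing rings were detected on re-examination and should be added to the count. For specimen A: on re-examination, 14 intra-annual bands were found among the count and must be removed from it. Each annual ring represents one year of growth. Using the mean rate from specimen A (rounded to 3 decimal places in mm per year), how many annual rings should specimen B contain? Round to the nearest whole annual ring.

Specimen A: correcting the raw count gives 687 − 14 + 12 = 685 true annual rings.
A: Extension rate ≈ 377.4 / 685 = 0.551 mm/year.
For B, 239.0 / 0.551 = 433.76 years ≈ 434 annual rings.

434 annual rings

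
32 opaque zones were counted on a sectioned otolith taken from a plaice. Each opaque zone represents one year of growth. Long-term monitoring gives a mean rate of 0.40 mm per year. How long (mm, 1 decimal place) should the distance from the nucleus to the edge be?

32 years of growth are recorded.
Predicted length = 0.40 mm/year × 32 years = 12.8 mm.

12.8 mm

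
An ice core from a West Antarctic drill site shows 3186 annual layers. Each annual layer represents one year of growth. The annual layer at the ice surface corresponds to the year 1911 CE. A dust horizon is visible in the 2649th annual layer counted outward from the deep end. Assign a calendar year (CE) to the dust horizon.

1374 CE

The dust horizon sits at annual layer 2649 from the deep end, so 3186 − 2649 = 537 annual layers formed after it.
Counting back 537 years from 1911 CE places the dust horizon in 1911 − 537 = 1374 CE.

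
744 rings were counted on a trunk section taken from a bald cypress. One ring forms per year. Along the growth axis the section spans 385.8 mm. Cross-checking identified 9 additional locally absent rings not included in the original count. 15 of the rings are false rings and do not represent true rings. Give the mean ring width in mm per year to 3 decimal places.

0.523 mm per year

Correcting the raw count gives 744 − 15 + 9 = 738 true rings.
Mean rate = 385.8 mm / 738 years ≈ 0.523 mm per year.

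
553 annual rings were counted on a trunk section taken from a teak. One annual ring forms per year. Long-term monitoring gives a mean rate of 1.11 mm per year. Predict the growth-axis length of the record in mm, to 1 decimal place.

613.8 mm

The record spans 553 years at 1.11 mm per year.
553 years at 1.11 mm/year gives 1.11 × 553 = 613.8 mm.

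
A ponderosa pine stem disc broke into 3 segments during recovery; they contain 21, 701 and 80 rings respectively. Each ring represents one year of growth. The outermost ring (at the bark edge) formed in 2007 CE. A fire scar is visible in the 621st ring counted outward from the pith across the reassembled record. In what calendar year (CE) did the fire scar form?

1826 CE

Total rings = 21 + 701 + 80 = 802.
The fire scar sits at ring 621 from the pith, so 802 − 621 = 181 rings formed after it.
Counting back 181 years from 2007 CE places the fire scar in 2007 − 181 = 1826 CE.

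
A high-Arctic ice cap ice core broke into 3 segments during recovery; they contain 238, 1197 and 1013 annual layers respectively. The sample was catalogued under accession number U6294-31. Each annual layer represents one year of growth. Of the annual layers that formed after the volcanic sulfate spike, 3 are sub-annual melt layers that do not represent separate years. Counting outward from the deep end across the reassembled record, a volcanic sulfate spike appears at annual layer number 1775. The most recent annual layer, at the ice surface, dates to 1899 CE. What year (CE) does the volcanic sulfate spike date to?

1229 CE

Total annual layers = 238 + 1197 + 1013 = 2448.
2448 − 1775 = 673 annual layers lie beyond the volcanic sulfate spike toward the ice surface.
673 − 3 false = 670 true annual layers after the volcanic sulfate spike.
The annual layer at the ice surface is 1899 CE, so the volcanic sulfate spike dates to 1899 − 670 = 1229 CE.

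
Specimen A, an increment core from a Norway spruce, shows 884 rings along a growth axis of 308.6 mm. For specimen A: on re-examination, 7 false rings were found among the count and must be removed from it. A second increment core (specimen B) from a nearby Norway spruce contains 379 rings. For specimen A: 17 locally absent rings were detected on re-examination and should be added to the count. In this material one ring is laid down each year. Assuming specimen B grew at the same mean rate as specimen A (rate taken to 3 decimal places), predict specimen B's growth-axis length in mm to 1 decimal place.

Specimen A: adjusted count: 884 − 7 + 17 = 894 rings.
A: Extension rate ≈ 308.6 / 894 = 0.345 mm per year.
For B, 0.345 mm/year × 379 years = 130.8 mm.

130.8 mm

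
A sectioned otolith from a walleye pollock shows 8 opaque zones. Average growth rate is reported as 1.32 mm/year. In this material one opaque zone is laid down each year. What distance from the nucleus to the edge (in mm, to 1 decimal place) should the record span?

8 years of growth are recorded.
Length ≈ 1.32 × 8 = 10.6 mm.

10.6 mm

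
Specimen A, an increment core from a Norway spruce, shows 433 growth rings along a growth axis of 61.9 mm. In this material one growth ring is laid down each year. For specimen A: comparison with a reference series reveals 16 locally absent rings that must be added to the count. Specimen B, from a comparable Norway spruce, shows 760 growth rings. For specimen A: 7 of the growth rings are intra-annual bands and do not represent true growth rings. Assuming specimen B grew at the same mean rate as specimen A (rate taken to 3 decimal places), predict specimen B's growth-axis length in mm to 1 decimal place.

Specimen A: true growth ring count = 433 − 7 + 16 = 442.
A: Extension rate ≈ 61.9 / 442 = 0.140 mm/yr.
For B, 0.140 mm/year × 760 years = 106.4 mm.

106.4 mm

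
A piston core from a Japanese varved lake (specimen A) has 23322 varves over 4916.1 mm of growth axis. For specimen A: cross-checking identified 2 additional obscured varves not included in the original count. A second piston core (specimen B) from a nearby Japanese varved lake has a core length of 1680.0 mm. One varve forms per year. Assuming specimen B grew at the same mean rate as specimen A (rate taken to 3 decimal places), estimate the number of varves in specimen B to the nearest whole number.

Specimen A: adjusted count: 23322 + 2 = 23324 varves.
A: Extension rate ≈ 4916.1 / 23324 = 0.211 mm/yr.
Specimen B: 1680.0 mm / 0.211 mm per year = 7962.09 years ≈ 7962 varves.

7962 varves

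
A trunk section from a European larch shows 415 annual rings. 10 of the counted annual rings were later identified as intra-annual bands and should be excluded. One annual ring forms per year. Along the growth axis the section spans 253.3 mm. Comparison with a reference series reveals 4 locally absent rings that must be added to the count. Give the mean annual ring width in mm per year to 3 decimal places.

0.619 mm per year

Correcting the raw count gives 415 − 10 + 4 = 409 true annual rings.
253.3 mm over 409 years gives 253.3 / 409 ≈ 0.619 mm per year.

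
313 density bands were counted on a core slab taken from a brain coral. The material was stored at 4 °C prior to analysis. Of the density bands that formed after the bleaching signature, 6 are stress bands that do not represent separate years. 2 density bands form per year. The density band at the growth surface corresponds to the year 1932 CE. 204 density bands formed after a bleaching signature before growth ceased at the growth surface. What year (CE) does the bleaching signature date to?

204 density bands post-date the bleaching signature.
Excluding 6 false density bands: 204 − 6 = 198.
198 density bands at 2 per year is 198 / 2 = 99 years.
Counting back 99 years from 1932 CE places the bleaching signature in 1932 − 99 = 1833 CE.

1833 CE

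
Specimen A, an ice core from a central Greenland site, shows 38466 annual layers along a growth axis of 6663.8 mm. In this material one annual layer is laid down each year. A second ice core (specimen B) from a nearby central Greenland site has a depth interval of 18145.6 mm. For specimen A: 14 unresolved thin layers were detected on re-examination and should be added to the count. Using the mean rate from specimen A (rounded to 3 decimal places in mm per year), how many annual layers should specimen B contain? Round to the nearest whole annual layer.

Specimen A: true annual layer count = 38466 + 14 = 38480.
A: Mean rate = 6663.8 mm / 38480 years ≈ 0.173 mm per year.
For B, 18145.6 / 0.173 = 104887.86 years ≈ 104888 annual layers.

104888 annual layers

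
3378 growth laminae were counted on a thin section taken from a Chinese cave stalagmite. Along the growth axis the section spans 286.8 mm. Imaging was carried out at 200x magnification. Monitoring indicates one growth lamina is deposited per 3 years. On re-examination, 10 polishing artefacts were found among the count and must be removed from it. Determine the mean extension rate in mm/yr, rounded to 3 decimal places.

True growth lamina count = 3378 − 10 = 3368.
3368 growth laminae at 3 years each span 3368 × 3 = 10104 years.
Extension rate ≈ 286.8 / 10104 = 0.028 mm/yr.

0.028 mm/yr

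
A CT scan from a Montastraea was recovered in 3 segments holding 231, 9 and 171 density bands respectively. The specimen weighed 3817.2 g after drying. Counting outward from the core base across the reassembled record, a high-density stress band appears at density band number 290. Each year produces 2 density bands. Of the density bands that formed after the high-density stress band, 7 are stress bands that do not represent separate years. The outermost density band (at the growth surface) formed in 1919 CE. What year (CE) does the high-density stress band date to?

1862 CE

Total density bands = 231 + 9 + 171 = 411.
Between density band 290 and the growth surface there are 411 − 290 = 121 density bands.
121 − 7 false = 114 true density bands after the high-density stress band.
With 2 density bands per year, 114 / 2 = 57 years.
Counting back 57 years from 1919 CE places the high-density stress band in 1919 − 57 = 1862 CE.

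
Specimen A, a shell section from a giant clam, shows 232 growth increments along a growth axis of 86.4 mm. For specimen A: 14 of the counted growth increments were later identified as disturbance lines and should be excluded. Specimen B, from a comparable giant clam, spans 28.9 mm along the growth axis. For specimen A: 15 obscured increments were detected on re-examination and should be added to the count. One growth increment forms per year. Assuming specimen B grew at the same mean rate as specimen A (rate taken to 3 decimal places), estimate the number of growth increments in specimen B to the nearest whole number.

78 growth increments

Specimen A: adjusted count: 232 − 14 + 15 = 233 growth increments.
A: Extension rate ≈ 86.4 / 233 = 0.371 mm/yr.
B spans 28.9 / 0.371 = 77.90 years ≈ 78 growth increments.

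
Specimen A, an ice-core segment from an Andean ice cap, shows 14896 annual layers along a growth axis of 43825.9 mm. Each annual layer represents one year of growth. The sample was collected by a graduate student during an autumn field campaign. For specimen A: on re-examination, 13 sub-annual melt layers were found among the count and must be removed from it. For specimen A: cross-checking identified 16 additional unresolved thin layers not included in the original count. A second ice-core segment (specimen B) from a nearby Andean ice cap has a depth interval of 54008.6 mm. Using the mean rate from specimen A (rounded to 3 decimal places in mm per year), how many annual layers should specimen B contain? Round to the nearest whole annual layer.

Specimen A: adjusted count: 14896 − 13 + 16 = 14899 annual layers.
A: 43825.9 mm over 14899 years gives 43825.9 / 14899 ≈ 2.942 mm per year.
For B, 54008.6 / 2.942 = 18357.78 years ≈ 18358 annual layers.

18358 annual layers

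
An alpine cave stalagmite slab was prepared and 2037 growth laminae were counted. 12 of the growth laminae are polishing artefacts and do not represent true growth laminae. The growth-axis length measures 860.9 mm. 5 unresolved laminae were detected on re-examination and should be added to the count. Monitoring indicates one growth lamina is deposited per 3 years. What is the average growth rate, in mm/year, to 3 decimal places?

Adjusted count: 2037 − 12 + 5 = 2030 growth laminae.
2030 growth laminae at 3 years each span 2030 × 3 = 6090 years.
860.9 mm over 6090 years gives 860.9 / 6090 ≈ 0.141 mm/year.

0.141 mm/year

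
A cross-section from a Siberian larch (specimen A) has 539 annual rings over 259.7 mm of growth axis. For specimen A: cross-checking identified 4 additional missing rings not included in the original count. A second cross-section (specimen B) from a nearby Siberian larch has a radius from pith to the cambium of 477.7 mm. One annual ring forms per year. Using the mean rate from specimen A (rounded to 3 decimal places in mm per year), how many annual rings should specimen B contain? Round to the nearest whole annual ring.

999 annual rings

Specimen A: adjusted count: 539 + 4 = 543 annual rings.
A: Mean rate = 259.7 mm / 543 years ≈ 0.478 mm per year.
B spans 477.7 / 0.478 = 999.37 years ≈ 999 annual rings.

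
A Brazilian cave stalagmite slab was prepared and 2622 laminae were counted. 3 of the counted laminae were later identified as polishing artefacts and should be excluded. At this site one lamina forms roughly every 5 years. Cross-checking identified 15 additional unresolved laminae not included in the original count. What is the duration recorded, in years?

True lamina count = 2622 − 3 + 15 = 2634.
2634 laminae at 5 years each span 2634 × 5 = 13170 years.

13170 yr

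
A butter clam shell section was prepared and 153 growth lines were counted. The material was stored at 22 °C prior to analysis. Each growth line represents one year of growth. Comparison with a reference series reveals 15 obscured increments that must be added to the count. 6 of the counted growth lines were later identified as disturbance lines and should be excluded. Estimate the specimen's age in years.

After corrections the count is 153 − 6 + 15 = 162 growth lines.
One growth line per year makes the duration 162 years.

162 yr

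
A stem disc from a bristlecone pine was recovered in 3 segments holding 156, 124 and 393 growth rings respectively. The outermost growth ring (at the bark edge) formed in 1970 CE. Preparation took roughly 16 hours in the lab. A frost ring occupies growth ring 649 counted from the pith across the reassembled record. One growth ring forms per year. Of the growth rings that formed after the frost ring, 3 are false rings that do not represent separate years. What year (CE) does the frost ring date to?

Total growth rings = 156 + 124 + 393 = 673.
Between growth ring 649 and the bark edge there are 673 − 649 = 24 growth rings.
Removing the 3 false growth rings leaves 24 − 3 = 21 true growth rings beyond the frost ring.
1970 − 21 = 1949 CE.

1949 CE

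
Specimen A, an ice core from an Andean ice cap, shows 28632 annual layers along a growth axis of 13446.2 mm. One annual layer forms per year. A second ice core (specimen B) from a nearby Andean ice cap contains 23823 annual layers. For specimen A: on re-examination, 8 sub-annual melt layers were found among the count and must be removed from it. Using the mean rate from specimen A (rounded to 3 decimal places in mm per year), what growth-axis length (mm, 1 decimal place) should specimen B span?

11196.8 mm

Specimen A: true annual layer count = 28632 − 8 = 28624.
A: 13446.2 mm over 28624 years gives 13446.2 / 28624 ≈ 0.470 mm/yr.
For B, 0.470 mm/year × 23823 years = 11196.8 mm.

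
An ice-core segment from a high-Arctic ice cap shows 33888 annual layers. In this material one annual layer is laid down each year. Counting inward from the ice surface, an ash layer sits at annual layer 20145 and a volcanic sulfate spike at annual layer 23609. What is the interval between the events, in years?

23609 − 20145 = 3464 annual layers lie between the two events.
That is 3464 years at one annual layer per year.

3464 years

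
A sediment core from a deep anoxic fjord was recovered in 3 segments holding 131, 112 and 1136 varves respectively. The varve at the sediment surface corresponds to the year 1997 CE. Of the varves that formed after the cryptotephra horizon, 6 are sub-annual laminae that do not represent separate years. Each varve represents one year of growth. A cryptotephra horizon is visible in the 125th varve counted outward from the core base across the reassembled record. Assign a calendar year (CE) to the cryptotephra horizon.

749 CE

Total varves = 131 + 112 + 1136 = 1379.
Between varve 125 and the sediment surface there are 1379 − 125 = 1254 varves.
Excluding 6 false varves: 1254 − 6 = 1248.
The varve at the sediment surface is 1997 CE, so the cryptotephra horizon dates to 1997 − 1248 = 749 CE.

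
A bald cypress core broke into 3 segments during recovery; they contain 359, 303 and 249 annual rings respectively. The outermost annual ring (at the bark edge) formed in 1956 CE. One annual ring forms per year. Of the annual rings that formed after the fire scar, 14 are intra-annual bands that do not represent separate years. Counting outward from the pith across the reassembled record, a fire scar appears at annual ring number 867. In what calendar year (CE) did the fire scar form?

1926 CE

Total annual rings = 359 + 303 + 249 = 911.
The fire scar sits at annual ring 867 from the pith, so 911 − 867 = 44 annual rings formed after it.
44 − 14 false = 30 true annual rings after the fire scar.
Counting back 30 years from 1956 CE places the fire scar in 1956 − 30 = 1926 CE.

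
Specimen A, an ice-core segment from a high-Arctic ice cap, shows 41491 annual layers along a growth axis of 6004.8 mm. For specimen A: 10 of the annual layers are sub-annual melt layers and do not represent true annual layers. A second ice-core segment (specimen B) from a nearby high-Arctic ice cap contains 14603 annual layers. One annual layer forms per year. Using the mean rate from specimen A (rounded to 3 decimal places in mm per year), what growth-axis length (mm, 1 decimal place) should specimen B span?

2117.4 mm

Specimen A: correcting the raw count gives 41491 − 10 = 41481 true annual layers.
A: Mean rate = 6004.8 mm / 41481 years ≈ 0.145 mm/year.
Length of B = 0.145 × 14603 = 2117.4 mm.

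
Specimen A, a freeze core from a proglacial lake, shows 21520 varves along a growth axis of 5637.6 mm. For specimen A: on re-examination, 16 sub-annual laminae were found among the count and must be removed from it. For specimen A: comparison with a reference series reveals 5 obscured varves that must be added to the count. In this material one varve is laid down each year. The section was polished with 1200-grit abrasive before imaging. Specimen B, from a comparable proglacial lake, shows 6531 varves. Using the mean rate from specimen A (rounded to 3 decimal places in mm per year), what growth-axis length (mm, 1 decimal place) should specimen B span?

Specimen A: adjusted count: 21520 − 16 + 5 = 21509 varves.
A: Mean rate = 5637.6 mm / 21509 years ≈ 0.262 mm/year.
For B, 0.262 mm/year × 6531 years = 1711.1 mm.

1711.1 mm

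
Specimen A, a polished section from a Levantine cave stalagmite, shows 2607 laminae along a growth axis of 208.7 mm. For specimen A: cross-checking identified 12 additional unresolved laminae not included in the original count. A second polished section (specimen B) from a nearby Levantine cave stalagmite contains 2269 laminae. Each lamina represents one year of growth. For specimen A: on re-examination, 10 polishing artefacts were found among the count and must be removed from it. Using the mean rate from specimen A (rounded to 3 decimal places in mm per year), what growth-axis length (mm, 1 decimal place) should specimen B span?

Specimen A: correcting the raw count gives 2607 − 10 + 12 = 2609 true laminae.
A: Extension rate ≈ 208.7 / 2609 = 0.080 mm/year.
Length of B = 0.080 × 2269 = 181.5 mm.

181.5 mm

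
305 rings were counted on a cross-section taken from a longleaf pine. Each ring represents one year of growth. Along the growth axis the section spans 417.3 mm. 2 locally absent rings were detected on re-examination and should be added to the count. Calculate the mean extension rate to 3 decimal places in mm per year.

1.359 mm per year

After corrections the count is 305 + 2 = 307 rings.
417.3 mm over 307 years gives 417.3 / 307 ≈ 1.359 mm per year.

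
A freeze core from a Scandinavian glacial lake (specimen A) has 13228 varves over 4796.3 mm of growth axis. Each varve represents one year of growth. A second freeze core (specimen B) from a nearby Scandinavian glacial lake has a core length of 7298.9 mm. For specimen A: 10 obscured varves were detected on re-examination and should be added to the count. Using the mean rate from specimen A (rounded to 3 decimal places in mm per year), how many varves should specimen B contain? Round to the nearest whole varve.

Specimen A: true varve count = 13228 + 10 = 13238.
A: Extension rate ≈ 4796.3 / 13238 = 0.362 mm/year.
B spans 7298.9 / 0.362 = 20162.71 years ≈ 20163 varves.

20163 varves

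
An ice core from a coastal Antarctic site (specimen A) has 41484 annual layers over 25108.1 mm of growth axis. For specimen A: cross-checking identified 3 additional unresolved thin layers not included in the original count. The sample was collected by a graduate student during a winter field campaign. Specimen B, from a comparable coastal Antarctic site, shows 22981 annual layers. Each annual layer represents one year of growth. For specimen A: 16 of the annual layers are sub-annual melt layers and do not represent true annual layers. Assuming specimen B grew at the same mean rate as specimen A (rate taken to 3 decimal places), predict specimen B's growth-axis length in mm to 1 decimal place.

Specimen A: true annual layer count = 41484 − 16 + 3 = 41471.
A: 25108.1 mm over 41471 years gives 25108.1 / 41471 ≈ 0.605 mm/year.
For B, 0.605 mm/year × 22981 years = 13903.5 mm.

13903.5 mm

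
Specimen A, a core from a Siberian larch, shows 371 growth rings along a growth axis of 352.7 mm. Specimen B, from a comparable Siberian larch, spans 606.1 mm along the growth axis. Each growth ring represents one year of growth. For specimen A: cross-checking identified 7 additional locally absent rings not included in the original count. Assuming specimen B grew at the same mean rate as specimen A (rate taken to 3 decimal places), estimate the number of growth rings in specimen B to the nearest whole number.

Specimen A: adjusted count: 371 + 7 = 378 growth rings.
A: Extension rate ≈ 352.7 / 378 = 0.933 mm/yr.
Specimen B: 606.1 mm / 0.933 mm per year = 649.62 years ≈ 650 growth rings.

650 growth rings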